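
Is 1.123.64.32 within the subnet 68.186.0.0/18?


Subnet network: 68.186.0.0
Test IP AND mask: 1.123.64.0
No, 1.123.64.32 is not in 68.186.0.0/18


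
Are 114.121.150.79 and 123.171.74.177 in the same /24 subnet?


Mask: 255.255.255.0
114.121.150.79 AND mask = 114.121.150.0
123.171.74.177 AND mask = 123.171.74.0
No, different subnets (114.121.150.0 vs 123.171.74.0)


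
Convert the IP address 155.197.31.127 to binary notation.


155 = 10011011
197 = 11000101
31 = 00011111
127 = 01111111
Binary: 10011011.11000101.00011111.01111111


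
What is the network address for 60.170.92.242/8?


IP:   00111100.10101010.01011100.11110010
Mask: 11111111.00000000.00000000.00000000
AND operation:
Net:  00111100.00000000.00000000.00000000
Network: 60.0.0.0/8


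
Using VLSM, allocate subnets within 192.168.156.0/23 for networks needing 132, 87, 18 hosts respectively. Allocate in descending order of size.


132 hosts -> /24 (254 usable): 192.168.156.0/24
87 hosts -> /25 (126 usable): 192.168.157.0/25
18 hosts -> /27 (30 usable): 192.168.157.128/27
Allocation: 192.168.156.0/24 (132 hosts, 254 usable); 192.168.157.0/25 (87 hosts, 126 usable); 192.168.157.128/27 (18 hosts, 30 usable)


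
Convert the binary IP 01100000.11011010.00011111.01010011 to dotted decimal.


01100000 = 96
11011010 = 218
00011111 = 31
01010011 = 83
IP: 96.218.31.83


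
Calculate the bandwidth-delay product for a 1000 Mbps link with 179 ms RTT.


BDP = bandwidth * RTT
= 1000 Mbps * 179 ms
= 1000 * 1e6 * 179 / 1000 bits
= 179000000 bits
= 22375000 bytes
= 21850.5859 KB
BDP = 179000000 bits (22375000 bytes)


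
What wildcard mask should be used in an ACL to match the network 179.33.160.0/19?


Subnet mask: 255.255.224.0
Wildcard = 255.255.255.255 - subnet mask
255 - 255 = 0
255 - 255 = 0
255 - 224 = 31
255 - 0 = 255
Wildcard: 0.0.31.255


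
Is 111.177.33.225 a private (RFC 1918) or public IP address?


RFC 1918 private ranges:
  10.0.0.0/8 (10.0.0.0 - 10.255.255.255)
  172.16.0.0/12 (172.16.0.0 - 172.31.255.255)
  192.168.0.0/16 (192.168.0.0 - 192.168.255.255)
Public (not in any RFC 1918 range)


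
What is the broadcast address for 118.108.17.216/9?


Network: 118.0.0.0/9
Host bits = 23
Set all host bits to 1:
Broadcast: 118.127.255.255


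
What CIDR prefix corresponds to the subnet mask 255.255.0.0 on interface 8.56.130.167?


Binary: 11111111.11111111.00000000.00000000
Count leading 1s
Prefix: /16


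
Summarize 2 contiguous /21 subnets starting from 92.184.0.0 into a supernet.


Original prefix: /21
Number of subnets: 2 = 2^1
New prefix = 21 - 1 = 20
Supernet: 92.184.0.0/20


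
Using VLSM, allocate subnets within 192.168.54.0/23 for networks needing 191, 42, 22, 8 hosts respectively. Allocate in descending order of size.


191 hosts -> /24 (254 usable): 192.168.54.0/24
42 hosts -> /26 (62 usable): 192.168.55.0/26
22 hosts -> /27 (30 usable): 192.168.55.64/27
8 hosts -> /28 (14 usable): 192.168.55.96/28
Allocation: 192.168.54.0/24 (191 hosts, 254 usable); 192.168.55.0/26 (42 hosts, 62 usable); 192.168.55.64/27 (22 hosts, 30 usable); 192.168.55.96/28 (8 hosts, 14 usable)


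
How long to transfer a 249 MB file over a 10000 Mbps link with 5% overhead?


Effective throughput = 10000 * (1 - 5/100) = 9500 Mbps
File size in Mb = 249 * 8 = 1992 Mb
Time = 1992 / 9500
Time = 0.2097 seconds


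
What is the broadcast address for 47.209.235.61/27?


Network: 47.209.235.32/27
Host bits = 5
Set all host bits to 1:
Broadcast: 47.209.235.63


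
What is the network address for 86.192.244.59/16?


IP:   01010110.11000000.11110100.00111011
Mask: 11111111.11111111.00000000.00000000
AND operation:
Net:  01010110.11000000.00000000.00000000
Network: 86.192.0.0/16


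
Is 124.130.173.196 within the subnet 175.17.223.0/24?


Subnet network: 175.17.223.0
Test IP AND mask: 124.130.173.0
No, 124.130.173.196 is not in 175.17.223.0/24


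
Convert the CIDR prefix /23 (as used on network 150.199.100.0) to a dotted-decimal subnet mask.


/23 means 23 network bits, 9 host bits
Binary: 11111111111111111111111000000000
Mask: 255.255.254.0


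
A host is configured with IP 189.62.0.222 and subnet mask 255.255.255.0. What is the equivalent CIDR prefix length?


Binary: 11111111.11111111.11111111.00000000
Count leading 1s
Prefix: /24


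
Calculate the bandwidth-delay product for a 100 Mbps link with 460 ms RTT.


BDP = bandwidth * RTT
= 100 Mbps * 460 ms
= 100 * 1e6 * 460 / 1000 bits
= 46000000 bits
= 5750000 bytes
= 5615.2344 KB
BDP = 46000000 bits (5750000 bytes)


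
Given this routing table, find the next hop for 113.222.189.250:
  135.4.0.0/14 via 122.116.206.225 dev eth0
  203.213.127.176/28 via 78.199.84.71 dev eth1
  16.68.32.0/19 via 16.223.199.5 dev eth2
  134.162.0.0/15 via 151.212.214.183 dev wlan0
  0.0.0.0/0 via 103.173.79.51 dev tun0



Longest prefix match for 113.222.189.250:
  /14 135.4.0.0: no
  /28 203.213.127.176: no
  /19 16.68.32.0: no
  /15 134.162.0.0: no
  /0 0.0.0.0: MATCH
Selected: next-hop 103.173.79.51 via tun0 (matched /0)


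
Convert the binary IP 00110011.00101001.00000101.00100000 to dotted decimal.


00110011 = 51
00101001 = 41
00000101 = 5
00100000 = 32
IP: 51.41.5.32


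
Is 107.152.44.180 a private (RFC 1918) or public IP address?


RFC 1918 private ranges:
  10.0.0.0/8 (10.0.0.0 - 10.255.255.255)
  172.16.0.0/12 (172.16.0.0 - 172.31.255.255)
  192.168.0.0/16 (192.168.0.0 - 192.168.255.255)
Public (not in any RFC 1918 range)


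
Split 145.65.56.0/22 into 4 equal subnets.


New prefix = 22 + 2 = 24
Each subnet has 256 addresses
  145.65.56.0/24
  145.65.57.0/24
  145.65.58.0/24
  145.65.59.0/24
Subnets: 145.65.56.0/24, 145.65.57.0/24, 145.65.58.0/24, 145.65.59.0/24


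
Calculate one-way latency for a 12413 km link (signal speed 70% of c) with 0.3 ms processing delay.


Speed = 0.7 * 3e5 km/s = 210000 km/s
Propagation delay = 12413 / 210000 = 0.0591 s = 59.1095 ms
Processing delay = 0.3 ms
Total one-way latency = 59.4095 ms


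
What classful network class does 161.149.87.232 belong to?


First octet: 161
Binary: 10100001
10xxxxxx -> Class B (128-191)
Class B, default mask 255.255.0.0 (/16)


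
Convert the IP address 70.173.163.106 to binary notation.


70 = 01000110
173 = 10101101
163 = 10100011
106 = 01101010
Binary: 01000110.10101101.10100011.01101010


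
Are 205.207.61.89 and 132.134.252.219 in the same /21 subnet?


Mask: 255.255.248.0
205.207.61.89 AND mask = 205.207.56.0
132.134.252.219 AND mask = 132.134.248.0
No, different subnets (205.207.56.0 vs 132.134.248.0)


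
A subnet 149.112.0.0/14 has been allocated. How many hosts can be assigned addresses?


Host bits = 32 - 14 = 18
Total addresses = 2^18 = 262144
Usable = total - 2 (network and broadcast)
Usable hosts: 262142


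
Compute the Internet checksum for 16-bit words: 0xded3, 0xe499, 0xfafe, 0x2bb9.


Sum all words (with carry folding):
+ 0xded3 = 0xded3
+ 0xe499 = 0xc36d
+ 0xfafe = 0xbe6c
+ 0x2bb9 = 0xea25
One's complement: ~0xea25
Checksum = 0x15da


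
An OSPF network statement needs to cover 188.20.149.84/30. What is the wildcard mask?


Subnet mask: 255.255.255.252
Wildcard = 255.255.255.255 - subnet mask
255 - 255 = 0
255 - 255 = 0
255 - 255 = 0
255 - 252 = 3
Wildcard: 0.0.0.3


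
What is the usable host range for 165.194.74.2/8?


Network: 165.0.0.0
Broadcast: 165.255.255.255
First usable = network + 1
Last usable = broadcast - 1
Range: 165.0.0.1 to 165.255.255.254


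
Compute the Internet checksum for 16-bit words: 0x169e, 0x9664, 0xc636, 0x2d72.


Sum all words (with carry folding):
+ 0x169e = 0x169e
+ 0x9664 = 0xad02
+ 0xc636 = 0x7339
+ 0x2d72 = 0xa0ab
One's complement: ~0xa0ab
Checksum = 0x5f54


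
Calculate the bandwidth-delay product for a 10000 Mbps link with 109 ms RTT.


BDP = bandwidth * RTT
= 10000 Mbps * 109 ms
= 10000 * 1e6 * 109 / 1000 bits
= 1090000000 bits
= 136250000 bytes
= 133056.6406 KB
BDP = 1090000000 bits (136250000 bytes)


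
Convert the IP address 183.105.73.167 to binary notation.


183 = 10110111
105 = 01101001
73 = 01001001
167 = 10100111
Binary: 10110111.01101001.01001001.10100111


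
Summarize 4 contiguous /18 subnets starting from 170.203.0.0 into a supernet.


Original prefix: /18
Number of subnets: 4 = 2^2
New prefix = 18 - 2 = 16
Supernet: 170.203.0.0/16


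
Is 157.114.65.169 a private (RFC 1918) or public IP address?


RFC 1918 private ranges:
  10.0.0.0/8 (10.0.0.0 - 10.255.255.255)
  172.16.0.0/12 (172.16.0.0 - 172.31.255.255)
  192.168.0.0/16 (192.168.0.0 - 192.168.255.255)
Public (not in any RFC 1918 range)


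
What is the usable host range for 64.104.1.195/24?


Network: 64.104.1.0
Broadcast: 64.104.1.255
First usable = network + 1
Last usable = broadcast - 1
Range: 64.104.1.1 to 64.104.1.254


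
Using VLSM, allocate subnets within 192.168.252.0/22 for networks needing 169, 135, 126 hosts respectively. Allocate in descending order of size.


169 hosts -> /24 (254 usable): 192.168.252.0/24
135 hosts -> /24 (254 usable): 192.168.253.0/24
126 hosts -> /25 (126 usable): 192.168.254.0/25
Allocation: 192.168.252.0/24 (169 hosts, 254 usable); 192.168.253.0/24 (135 hosts, 254 usable); 192.168.254.0/25 (126 hosts, 126 usable)


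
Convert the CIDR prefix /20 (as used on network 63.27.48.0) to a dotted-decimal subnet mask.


/20 means 20 network bits, 12 host bits
Binary: 11111111111111111111000000000000
Mask: 255.255.240.0


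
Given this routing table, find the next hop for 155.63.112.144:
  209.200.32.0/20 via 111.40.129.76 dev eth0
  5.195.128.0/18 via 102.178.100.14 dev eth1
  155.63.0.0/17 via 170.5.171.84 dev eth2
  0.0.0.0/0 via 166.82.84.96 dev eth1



Longest prefix match for 155.63.112.144:
  /20 209.200.32.0: no
  /18 5.195.128.0: no
  /17 155.63.0.0: MATCH
  /0 0.0.0.0: MATCH
Selected: next-hop 170.5.171.84 via eth2 (matched /17)


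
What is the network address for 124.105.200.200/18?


IP:   01111100.01101001.11001000.11001000
Mask: 11111111.11111111.11000000.00000000
AND operation:
Net:  01111100.01101001.11000000.00000000
Network: 124.105.192.0/18


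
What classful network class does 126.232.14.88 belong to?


First octet: 126
Binary: 01111110
0xxxxxxx -> Class A (1-126)
Class A, default mask 255.0.0.0 (/8)


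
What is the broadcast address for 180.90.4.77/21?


Network: 180.90.0.0/21
Host bits = 11
Set all host bits to 1:
Broadcast: 180.90.7.255


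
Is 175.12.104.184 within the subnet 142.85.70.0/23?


Subnet network: 142.85.70.0
Test IP AND mask: 175.12.104.0
No, 175.12.104.184 is not in 142.85.70.0/23


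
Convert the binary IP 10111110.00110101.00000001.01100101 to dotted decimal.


10111110 = 190
00110101 = 53
00000001 = 1
01100101 = 101
IP: 190.53.1.101


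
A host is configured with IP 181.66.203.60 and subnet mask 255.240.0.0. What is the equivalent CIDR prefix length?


Binary: 11111111.11110000.00000000.00000000
Count leading 1s
Prefix: /12


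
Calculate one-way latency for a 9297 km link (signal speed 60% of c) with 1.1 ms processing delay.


Speed = 0.6 * 3e5 km/s = 180000 km/s
Propagation delay = 9297 / 180000 = 0.0517 s = 51.65 ms
Processing delay = 1.1 ms
Total one-way latency = 52.75 ms


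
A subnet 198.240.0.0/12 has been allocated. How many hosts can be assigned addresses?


Host bits = 32 - 12 = 20
Total addresses = 2^20 = 1048576
Usable = total - 2 (network and broadcast)
Usable hosts: 1048574


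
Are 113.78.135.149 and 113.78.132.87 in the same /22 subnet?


Mask: 255.255.252.0
113.78.135.149 AND mask = 113.78.132.0
113.78.132.87 AND mask = 113.78.132.0
Yes, same subnet (113.78.132.0)


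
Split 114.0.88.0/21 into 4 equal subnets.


New prefix = 21 + 2 = 23
Each subnet has 512 addresses
  114.0.88.0/23
  114.0.90.0/23
  114.0.92.0/23
  114.0.94.0/23
Subnets: 114.0.88.0/23, 114.0.90.0/23, 114.0.92.0/23, 114.0.94.0/23


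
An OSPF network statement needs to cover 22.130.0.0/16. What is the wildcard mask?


Subnet mask: 255.255.0.0
Wildcard = 255.255.255.255 - subnet mask
255 - 255 = 0
255 - 255 = 0
255 - 0 = 255
255 - 0 = 255
Wildcard: 0.0.255.255


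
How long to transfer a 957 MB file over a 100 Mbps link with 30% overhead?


Effective throughput = 100 * (1 - 30/100) = 70 Mbps
File size in Mb = 957 * 8 = 7656 Mb
Time = 7656 / 70
Time = 109.3714 seconds


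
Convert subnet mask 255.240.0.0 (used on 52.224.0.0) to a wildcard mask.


Subnet mask: 255.240.0.0
Wildcard = 255.255.255.255 - subnet mask
255 - 255 = 0
255 - 240 = 15
255 - 0 = 255
255 - 0 = 255
Wildcard: 0.15.255.255


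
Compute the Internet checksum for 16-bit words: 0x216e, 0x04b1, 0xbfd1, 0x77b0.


Sum all words (with carry folding):
+ 0x216e = 0x216e
+ 0x04b1 = 0x261f
+ 0xbfd1 = 0xe5f0
+ 0x77b0 = 0x5da1
One's complement: ~0x5da1
Checksum = 0xa25e


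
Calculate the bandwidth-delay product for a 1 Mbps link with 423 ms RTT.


BDP = bandwidth * RTT
= 1 Mbps * 423 ms
= 1 * 1e6 * 423 / 1000 bits
= 423000 bits
= 52875 bytes
= 51.6357 KB
BDP = 423000 bits (52875 bytes)


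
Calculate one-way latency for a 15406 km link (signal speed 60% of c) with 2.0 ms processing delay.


Speed = 0.6 * 3e5 km/s = 180000 km/s
Propagation delay = 15406 / 180000 = 0.0856 s = 85.5889 ms
Processing delay = 2.0 ms
Total one-way latency = 87.5889 ms


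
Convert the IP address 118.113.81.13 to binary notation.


118 = 01110110
113 = 01110001
81 = 01010001
13 = 00001101
Binary: 01110110.01110001.01010001.00001101


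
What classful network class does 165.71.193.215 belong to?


First octet: 165
Binary: 10100101
10xxxxxx -> Class B (128-191)
Class B, default mask 255.255.0.0 (/16)


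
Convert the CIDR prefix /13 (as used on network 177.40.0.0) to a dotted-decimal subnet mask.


/13 means 13 network bits, 19 host bits
Binary: 11111111111110000000000000000000
Mask: 255.248.0.0


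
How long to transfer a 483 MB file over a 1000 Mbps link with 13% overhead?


Effective throughput = 1000 * (1 - 13/100) = 870 Mbps
File size in Mb = 483 * 8 = 3864 Mb
Time = 3864 / 870
Time = 4.4414 seconds


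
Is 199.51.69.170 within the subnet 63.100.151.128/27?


Subnet network: 63.100.151.128
Test IP AND mask: 199.51.69.160
No, 199.51.69.170 is not in 63.100.151.128/27


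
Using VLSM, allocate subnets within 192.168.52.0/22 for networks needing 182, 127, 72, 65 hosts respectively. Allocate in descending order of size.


182 hosts -> /24 (254 usable): 192.168.52.0/24
127 hosts -> /24 (254 usable): 192.168.53.0/24
72 hosts -> /25 (126 usable): 192.168.54.0/25
65 hosts -> /25 (126 usable): 192.168.54.128/25
Allocation: 192.168.52.0/24 (182 hosts, 254 usable); 192.168.53.0/24 (127 hosts, 254 usable); 192.168.54.0/25 (72 hosts, 126 usable); 192.168.54.128/25 (65 hosts, 126 usable)


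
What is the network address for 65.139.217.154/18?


IP:   01000001.10001011.11011001.10011010
Mask: 11111111.11111111.11000000.00000000
AND operation:
Net:  01000001.10001011.11000000.00000000
Network: 65.139.192.0/18


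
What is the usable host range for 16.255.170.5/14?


Network: 16.252.0.0
Broadcast: 16.255.255.255
First usable = network + 1
Last usable = broadcast - 1
Range: 16.252.0.1 to 16.255.255.254


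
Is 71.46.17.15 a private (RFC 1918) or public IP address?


RFC 1918 private ranges:
  10.0.0.0/8 (10.0.0.0 - 10.255.255.255)
  172.16.0.0/12 (172.16.0.0 - 172.31.255.255)
  192.168.0.0/16 (192.168.0.0 - 192.168.255.255)
Public (not in any RFC 1918 range)


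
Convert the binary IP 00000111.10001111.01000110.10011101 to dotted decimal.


00000111 = 7
10001111 = 143
01000110 = 70
10011101 = 157
IP: 7.143.70.157


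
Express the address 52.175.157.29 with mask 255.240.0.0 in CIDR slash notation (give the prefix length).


Binary: 11111111.11110000.00000000.00000000
Count leading 1s
Prefix: /12


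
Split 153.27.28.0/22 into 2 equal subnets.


New prefix = 22 + 1 = 23
Each subnet has 512 addresses
  153.27.28.0/23
  153.27.30.0/23
Subnets: 153.27.28.0/23, 153.27.30.0/23


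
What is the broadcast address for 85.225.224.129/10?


Network: 85.192.0.0/10
Host bits = 22
Set all host bits to 1:
Broadcast: 85.255.255.255


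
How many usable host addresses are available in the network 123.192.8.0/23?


Host bits = 32 - 23 = 9
Total addresses = 2^9 = 512
Usable = total - 2 (network and broadcast)
Usable hosts: 510


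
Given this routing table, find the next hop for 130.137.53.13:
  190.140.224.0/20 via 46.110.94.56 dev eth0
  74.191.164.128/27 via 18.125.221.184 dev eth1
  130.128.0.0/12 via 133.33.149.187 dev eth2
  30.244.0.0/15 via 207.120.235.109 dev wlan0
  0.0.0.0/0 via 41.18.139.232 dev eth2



Longest prefix match for 130.137.53.13:
  /20 190.140.224.0: no
  /27 74.191.164.128: no
  /12 130.128.0.0: MATCH
  /15 30.244.0.0: no
  /0 0.0.0.0: MATCH
Selected: next-hop 133.33.149.187 via eth2 (matched /12)


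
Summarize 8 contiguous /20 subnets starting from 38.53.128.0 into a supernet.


Original prefix: /20
Number of subnets: 8 = 2^3
New prefix = 20 - 3 = 17
Supernet: 38.53.128.0/17


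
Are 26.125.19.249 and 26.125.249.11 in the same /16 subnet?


Mask: 255.255.0.0
26.125.19.249 AND mask = 26.125.0.0
26.125.249.11 AND mask = 26.125.0.0
Yes, same subnet (26.125.0.0)


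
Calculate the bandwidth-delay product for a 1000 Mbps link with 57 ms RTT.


BDP = bandwidth * RTT
= 1000 Mbps * 57 ms
= 1000 * 1e6 * 57 / 1000 bits
= 57000000 bits
= 7125000 bytes
= 6958.0078 KB
BDP = 57000000 bits (7125000 bytes)


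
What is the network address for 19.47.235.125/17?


IP:   00010011.00101111.11101011.01111101
Mask: 11111111.11111111.10000000.00000000
AND operation:
Net:  00010011.00101111.10000000.00000000
Network: 19.47.128.0/17


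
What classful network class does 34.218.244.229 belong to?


First octet: 34
Binary: 00100010
0xxxxxxx -> Class A (1-126)
Class A, default mask 255.0.0.0 (/8)


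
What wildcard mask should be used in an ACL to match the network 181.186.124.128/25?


Subnet mask: 255.255.255.128
Wildcard = 255.255.255.255 - subnet mask
255 - 255 = 0
255 - 255 = 0
255 - 255 = 0
255 - 128 = 127
Wildcard: 0.0.0.127


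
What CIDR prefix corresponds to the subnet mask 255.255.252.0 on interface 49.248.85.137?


Binary: 11111111.11111111.11111100.00000000
Count leading 1s
Prefix: /22


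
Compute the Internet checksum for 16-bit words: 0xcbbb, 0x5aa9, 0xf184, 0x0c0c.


Sum all words (with carry folding):
+ 0xcbbb = 0xcbbb
+ 0x5aa9 = 0x2665
+ 0xf184 = 0x17ea
+ 0x0c0c = 0x23f6
One's complement: ~0x23f6
Checksum = 0xdc09


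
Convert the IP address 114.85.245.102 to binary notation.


114 = 01110010
85 = 01010101
245 = 11110101
102 = 01100110
Binary: 01110010.01010101.11110101.01100110


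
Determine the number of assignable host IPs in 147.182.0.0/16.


Host bits = 32 - 16 = 16
Total addresses = 2^16 = 65536
Usable = total - 2 (network and broadcast)
Usable hosts: 65534


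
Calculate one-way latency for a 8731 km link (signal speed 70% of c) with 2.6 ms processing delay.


Speed = 0.7 * 3e5 km/s = 210000 km/s
Propagation delay = 8731 / 210000 = 0.0416 s = 41.5762 ms
Processing delay = 2.6 ms
Total one-way latency = 44.1762 ms


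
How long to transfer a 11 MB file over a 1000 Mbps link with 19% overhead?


Effective throughput = 1000 * (1 - 19/100) = 810 Mbps
File size in Mb = 11 * 8 = 88 Mb
Time = 88 / 810
Time = 0.1086 seconds


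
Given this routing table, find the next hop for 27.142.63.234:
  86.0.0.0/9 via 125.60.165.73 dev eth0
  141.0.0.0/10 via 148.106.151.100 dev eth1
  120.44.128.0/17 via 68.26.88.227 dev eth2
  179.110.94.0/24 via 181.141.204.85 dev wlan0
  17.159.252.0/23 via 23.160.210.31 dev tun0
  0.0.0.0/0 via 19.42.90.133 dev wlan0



Longest prefix match for 27.142.63.234:
  /9 86.0.0.0: no
  /10 141.0.0.0: no
  /17 120.44.128.0: no
  /24 179.110.94.0: no
  /23 17.159.252.0: no
  /0 0.0.0.0: MATCH
Selected: next-hop 19.42.90.133 via wlan0 (matched /0)


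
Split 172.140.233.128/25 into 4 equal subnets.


New prefix = 25 + 2 = 27
Each subnet has 32 addresses
  172.140.233.128/27
  172.140.233.160/27
  172.140.233.192/27
  172.140.233.224/27
Subnets: 172.140.233.128/27, 172.140.233.160/27, 172.140.233.192/27, 172.140.233.224/27


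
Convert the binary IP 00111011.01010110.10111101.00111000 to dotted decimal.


00111011 = 59
01010110 = 86
10111101 = 189
00111000 = 56
IP: 59.86.189.56


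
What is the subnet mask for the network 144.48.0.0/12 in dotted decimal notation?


/12 means 12 network bits, 20 host bits
Binary: 11111111111100000000000000000000
Mask: 255.240.0.0


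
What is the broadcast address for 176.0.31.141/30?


Network: 176.0.31.140/30
Host bits = 2
Set all host bits to 1:
Broadcast: 176.0.31.143


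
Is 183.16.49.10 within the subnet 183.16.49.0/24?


Subnet network: 183.16.49.0
Test IP AND mask: 183.16.49.0
Yes, 183.16.49.10 is in 183.16.49.0/24


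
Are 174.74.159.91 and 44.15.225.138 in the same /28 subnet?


Mask: 255.255.255.240
174.74.159.91 AND mask = 174.74.159.80
44.15.225.138 AND mask = 44.15.225.128
No, different subnets (174.74.159.80 vs 44.15.225.128)


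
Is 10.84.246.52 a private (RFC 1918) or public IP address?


RFC 1918 private ranges:
  10.0.0.0/8 (10.0.0.0 - 10.255.255.255)
  172.16.0.0/12 (172.16.0.0 - 172.31.255.255)
  192.168.0.0/16 (192.168.0.0 - 192.168.255.255)
Private (in 10.0.0.0/8)


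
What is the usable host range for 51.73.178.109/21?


Network: 51.73.176.0
Broadcast: 51.73.183.255
First usable = network + 1
Last usable = broadcast - 1
Range: 51.73.176.1 to 51.73.183.254


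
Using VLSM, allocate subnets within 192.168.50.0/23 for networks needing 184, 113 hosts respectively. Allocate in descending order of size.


184 hosts -> /24 (254 usable): 192.168.50.0/24
113 hosts -> /25 (126 usable): 192.168.51.0/25
Allocation: 192.168.50.0/24 (184 hosts, 254 usable); 192.168.51.0/25 (113 hosts, 126 usable)


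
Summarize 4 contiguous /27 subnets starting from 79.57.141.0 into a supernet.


Original prefix: /27
Number of subnets: 4 = 2^2
New prefix = 27 - 2 = 25
Supernet: 79.57.141.0/25


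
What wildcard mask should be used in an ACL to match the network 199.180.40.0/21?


Subnet mask: 255.255.248.0
Wildcard = 255.255.255.255 - subnet mask
255 - 255 = 0
255 - 255 = 0
255 - 248 = 7
255 - 0 = 255
Wildcard: 0.0.7.255


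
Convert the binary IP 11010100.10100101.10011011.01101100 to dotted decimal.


11010100 = 212
10100101 = 165
10011011 = 155
01101100 = 108
IP: 212.165.155.108


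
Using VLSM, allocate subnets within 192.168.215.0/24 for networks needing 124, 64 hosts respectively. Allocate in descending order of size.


124 hosts -> /25 (126 usable): 192.168.215.0/25
64 hosts -> /25 (126 usable): 192.168.215.128/25
Allocation: 192.168.215.0/25 (124 hosts, 126 usable); 192.168.215.128/25 (64 hosts, 126 usable)


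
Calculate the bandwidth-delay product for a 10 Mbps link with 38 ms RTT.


BDP = bandwidth * RTT
= 10 Mbps * 38 ms
= 10 * 1e6 * 38 / 1000 bits
= 380000 bits
= 47500 bytes
= 46.3867 KB
BDP = 380000 bits (47500 bytes)


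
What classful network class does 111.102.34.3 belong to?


First octet: 111
Binary: 01101111
0xxxxxxx -> Class A (1-126)
Class A, default mask 255.0.0.0 (/8)


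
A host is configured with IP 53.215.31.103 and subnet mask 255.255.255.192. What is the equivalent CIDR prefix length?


Binary: 11111111.11111111.11111111.11000000
Count leading 1s
Prefix: /26


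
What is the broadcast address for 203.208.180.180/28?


Network: 203.208.180.176/28
Host bits = 4
Set all host bits to 1:
Broadcast: 203.208.180.191


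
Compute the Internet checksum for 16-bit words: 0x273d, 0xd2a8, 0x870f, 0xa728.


Sum all words (with carry folding):
+ 0x273d = 0x273d
+ 0xd2a8 = 0xf9e5
+ 0x870f = 0x80f5
+ 0xa728 = 0x281e
One's complement: ~0x281e
Checksum = 0xd7e1


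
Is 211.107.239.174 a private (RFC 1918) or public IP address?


RFC 1918 private ranges:
  10.0.0.0/8 (10.0.0.0 - 10.255.255.255)
  172.16.0.0/12 (172.16.0.0 - 172.31.255.255)
  192.168.0.0/16 (192.168.0.0 - 192.168.255.255)
Public (not in any RFC 1918 range)


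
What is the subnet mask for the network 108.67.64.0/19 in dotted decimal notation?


/19 means 19 network bits, 13 host bits
Binary: 11111111111111111110000000000000
Mask: 255.255.224.0


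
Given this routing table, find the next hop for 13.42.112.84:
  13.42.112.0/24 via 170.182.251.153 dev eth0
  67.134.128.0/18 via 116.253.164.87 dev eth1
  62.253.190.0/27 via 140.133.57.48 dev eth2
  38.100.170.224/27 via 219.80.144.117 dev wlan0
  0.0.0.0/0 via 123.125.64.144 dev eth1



Longest prefix match for 13.42.112.84:
  /24 13.42.112.0: MATCH
  /18 67.134.128.0: no
  /27 62.253.190.0: no
  /27 38.100.170.224: no
  /0 0.0.0.0: MATCH
Selected: next-hop 170.182.251.153 via eth0 (matched /24)


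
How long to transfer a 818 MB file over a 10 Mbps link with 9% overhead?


Effective throughput = 10 * (1 - 9/100) = 9.1 Mbps
File size in Mb = 818 * 8 = 6544 Mb
Time = 6544 / 9.1
Time = 719.1209 seconds


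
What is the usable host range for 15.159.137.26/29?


Network: 15.159.137.24
Broadcast: 15.159.137.31
First usable = network + 1
Last usable = broadcast - 1
Range: 15.159.137.25 to 15.159.137.30


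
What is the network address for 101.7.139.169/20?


IP:   01100101.00000111.10001011.10101001
Mask: 11111111.11111111.11110000.00000000
AND operation:
Net:  01100101.00000111.10000000.00000000
Network: 101.7.128.0/20


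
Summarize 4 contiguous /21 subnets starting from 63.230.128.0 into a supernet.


Original prefix: /21
Number of subnets: 4 = 2^2
New prefix = 21 - 2 = 19
Supernet: 63.230.128.0/19


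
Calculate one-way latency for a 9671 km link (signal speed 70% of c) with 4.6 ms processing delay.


Speed = 0.7 * 3e5 km/s = 210000 km/s
Propagation delay = 9671 / 210000 = 0.0461 s = 46.0524 ms
Processing delay = 4.6 ms
Total one-way latency = 50.6524 ms


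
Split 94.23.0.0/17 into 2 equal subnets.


New prefix = 17 + 1 = 18
Each subnet has 16384 addresses
  94.23.0.0/18
  94.23.64.0/18
Subnets: 94.23.0.0/18, 94.23.64.0/18


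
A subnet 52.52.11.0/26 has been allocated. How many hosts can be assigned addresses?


Host bits = 32 - 26 = 6
Total addresses = 2^6 = 64
Usable = total - 2 (network and broadcast)
Usable hosts: 62


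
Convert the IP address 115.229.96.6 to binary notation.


115 = 01110011
229 = 11100101
96 = 01100000
6 = 00000110
Binary: 01110011.11100101.01100000.00000110


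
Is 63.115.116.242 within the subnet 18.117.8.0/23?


Subnet network: 18.117.8.0
Test IP AND mask: 63.115.116.0
No, 63.115.116.242 is not in 18.117.8.0/23


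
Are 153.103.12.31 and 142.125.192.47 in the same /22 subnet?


Mask: 255.255.252.0
153.103.12.31 AND mask = 153.103.12.0
142.125.192.47 AND mask = 142.125.192.0
No, different subnets (153.103.12.0 vs 142.125.192.0)


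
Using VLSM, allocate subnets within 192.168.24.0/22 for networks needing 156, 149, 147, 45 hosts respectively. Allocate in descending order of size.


156 hosts -> /24 (254 usable): 192.168.24.0/24
149 hosts -> /24 (254 usable): 192.168.25.0/24
147 hosts -> /24 (254 usable): 192.168.26.0/24
45 hosts -> /26 (62 usable): 192.168.27.0/26
Allocation: 192.168.24.0/24 (156 hosts, 254 usable); 192.168.25.0/24 (149 hosts, 254 usable); 192.168.26.0/24 (147 hosts, 254 usable); 192.168.27.0/26 (45 hosts, 62 usable)


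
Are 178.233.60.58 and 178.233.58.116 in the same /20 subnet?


Mask: 255.255.240.0
178.233.60.58 AND mask = 178.233.48.0
178.233.58.116 AND mask = 178.233.48.0
Yes, same subnet (178.233.48.0)


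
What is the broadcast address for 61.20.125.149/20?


Network: 61.20.112.0/20
Host bits = 12
Set all host bits to 1:
Broadcast: 61.20.127.255


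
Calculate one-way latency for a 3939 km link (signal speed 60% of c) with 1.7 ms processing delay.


Speed = 0.6 * 3e5 km/s = 180000 km/s
Propagation delay = 3939 / 180000 = 0.0219 s = 21.8833 ms
Processing delay = 1.7 ms
Total one-way latency = 23.5833 ms


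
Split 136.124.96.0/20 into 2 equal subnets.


New prefix = 20 + 1 = 21
Each subnet has 2048 addresses
  136.124.96.0/21
  136.124.104.0/21
Subnets: 136.124.96.0/21, 136.124.104.0/21


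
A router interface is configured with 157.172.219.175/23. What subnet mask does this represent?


/23 means 23 network bits, 9 host bits
Binary: 11111111111111111111111000000000
Mask: 255.255.254.0


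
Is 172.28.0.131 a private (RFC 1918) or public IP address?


RFC 1918 private ranges:
  10.0.0.0/8 (10.0.0.0 - 10.255.255.255)
  172.16.0.0/12 (172.16.0.0 - 172.31.255.255)
  192.168.0.0/16 (192.168.0.0 - 192.168.255.255)
Private (in 172.16.0.0/12)


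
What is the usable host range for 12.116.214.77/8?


Network: 12.0.0.0
Broadcast: 12.255.255.255
First usable = network + 1
Last usable = broadcast - 1
Range: 12.0.0.1 to 12.255.255.254


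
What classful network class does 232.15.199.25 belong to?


First octet: 232
Binary: 11101000
1110xxxx -> Class D (224-239)
Class D (multicast), default mask N/A


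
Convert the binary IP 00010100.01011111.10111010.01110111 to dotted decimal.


00010100 = 20
01011111 = 95
10111010 = 186
01110111 = 119
IP: 20.95.186.119


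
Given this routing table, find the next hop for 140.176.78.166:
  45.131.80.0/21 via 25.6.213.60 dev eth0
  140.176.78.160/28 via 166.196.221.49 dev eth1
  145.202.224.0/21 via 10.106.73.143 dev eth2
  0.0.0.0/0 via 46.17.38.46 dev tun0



Longest prefix match for 140.176.78.166:
  /21 45.131.80.0: no
  /28 140.176.78.160: MATCH
  /21 145.202.224.0: no
  /0 0.0.0.0: MATCH
Selected: next-hop 166.196.221.49 via eth1 (matched /28)


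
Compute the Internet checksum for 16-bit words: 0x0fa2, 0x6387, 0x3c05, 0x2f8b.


Sum all words (with carry folding):
+ 0x0fa2 = 0x0fa2
+ 0x6387 = 0x7329
+ 0x3c05 = 0xaf2e
+ 0x2f8b = 0xdeb9
One's complement: ~0xdeb9
Checksum = 0x2146


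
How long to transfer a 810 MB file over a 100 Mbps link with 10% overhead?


Effective throughput = 100 * (1 - 10/100) = 90 Mbps
File size in Mb = 810 * 8 = 6480 Mb
Time = 6480 / 90
Time = 72 seconds


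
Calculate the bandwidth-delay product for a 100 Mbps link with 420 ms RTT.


BDP = bandwidth * RTT
= 100 Mbps * 420 ms
= 100 * 1e6 * 420 / 1000 bits
= 42000000 bits
= 5250000 bytes
= 5126.9531 KB
BDP = 42000000 bits (5250000 bytes)


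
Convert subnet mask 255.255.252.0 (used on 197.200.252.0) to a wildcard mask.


Subnet mask: 255.255.252.0
Wildcard = 255.255.255.255 - subnet mask
255 - 255 = 0
255 - 255 = 0
255 - 252 = 3
255 - 0 = 255
Wildcard: 0.0.3.255


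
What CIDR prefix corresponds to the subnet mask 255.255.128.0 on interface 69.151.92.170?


Binary: 11111111.11111111.10000000.00000000
Count leading 1s
Prefix: /17


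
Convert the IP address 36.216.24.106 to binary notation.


36 = 00100100
216 = 11011000
24 = 00011000
106 = 01101010
Binary: 00100100.11011000.00011000.01101010


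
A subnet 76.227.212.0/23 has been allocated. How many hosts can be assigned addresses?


Host bits = 32 - 23 = 9
Total addresses = 2^9 = 512
Usable = total - 2 (network and broadcast)
Usable hosts: 510


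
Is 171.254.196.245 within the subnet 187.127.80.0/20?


Subnet network: 187.127.80.0
Test IP AND mask: 171.254.192.0
No, 171.254.196.245 is not in 187.127.80.0/20


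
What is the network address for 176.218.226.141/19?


IP:   10110000.11011010.11100010.10001101
Mask: 11111111.11111111.11100000.00000000
AND operation:
Net:  10110000.11011010.11100000.00000000
Network: 176.218.224.0/19


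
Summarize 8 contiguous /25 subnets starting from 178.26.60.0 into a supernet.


Original prefix: /25
Number of subnets: 8 = 2^3
New prefix = 25 - 3 = 22
Supernet: 178.26.60.0/22


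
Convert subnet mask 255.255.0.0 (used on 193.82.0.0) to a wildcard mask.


Subnet mask: 255.255.0.0
Wildcard = 255.255.255.255 - subnet mask
255 - 255 = 0
255 - 255 = 0
255 - 0 = 255
255 - 0 = 255
Wildcard: 0.0.255.255


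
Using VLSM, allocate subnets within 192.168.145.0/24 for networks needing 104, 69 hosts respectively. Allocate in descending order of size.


104 hosts -> /25 (126 usable): 192.168.145.0/25
69 hosts -> /25 (126 usable): 192.168.145.128/25
Allocation: 192.168.145.0/25 (104 hosts, 126 usable); 192.168.145.128/25 (69 hosts, 126 usable)


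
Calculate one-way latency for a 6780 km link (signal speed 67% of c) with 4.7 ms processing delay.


Speed = 0.67 * 3e5 km/s = 201000 km/s
Propagation delay = 6780 / 201000 = 0.0337 s = 33.7313 ms
Processing delay = 4.7 ms
Total one-way latency = 38.4313 ms


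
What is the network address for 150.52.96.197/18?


IP:   10010110.00110100.01100000.11000101
Mask: 11111111.11111111.11000000.00000000
AND operation:
Net:  10010110.00110100.01000000.00000000
Network: 150.52.64.0/18


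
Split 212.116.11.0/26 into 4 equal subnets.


New prefix = 26 + 2 = 28
Each subnet has 16 addresses
  212.116.11.0/28
  212.116.11.16/28
  212.116.11.32/28
  212.116.11.48/28
Subnets: 212.116.11.0/28, 212.116.11.16/28, 212.116.11.32/28, 212.116.11.48/28


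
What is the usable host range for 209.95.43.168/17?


Network: 209.95.0.0
Broadcast: 209.95.127.255
First usable = network + 1
Last usable = broadcast - 1
Range: 209.95.0.1 to 209.95.127.254


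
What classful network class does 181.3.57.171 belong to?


First octet: 181
Binary: 10110101
10xxxxxx -> Class B (128-191)
Class B, default mask 255.255.0.0 (/16)


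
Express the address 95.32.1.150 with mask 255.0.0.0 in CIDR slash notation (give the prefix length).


Binary: 11111111.00000000.00000000.00000000
Count leading 1s
Prefix: /8


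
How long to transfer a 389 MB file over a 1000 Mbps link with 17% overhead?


Effective throughput = 1000 * (1 - 17/100) = 830 Mbps
File size in Mb = 389 * 8 = 3112 Mb
Time = 3112 / 830
Time = 3.7494 seconds


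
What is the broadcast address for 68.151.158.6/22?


Network: 68.151.156.0/22
Host bits = 10
Set all host bits to 1:
Broadcast: 68.151.159.255


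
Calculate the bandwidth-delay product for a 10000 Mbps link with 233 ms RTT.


BDP = bandwidth * RTT
= 10000 Mbps * 233 ms
= 10000 * 1e6 * 233 / 1000 bits
= 2330000000 bits
= 291250000 bytes
= 284423.8281 KB
BDP = 2330000000 bits (291250000 bytes)


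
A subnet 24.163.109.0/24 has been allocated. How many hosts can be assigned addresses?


Host bits = 32 - 24 = 8
Total addresses = 2^8 = 256
Usable = total - 2 (network and broadcast)
Usable hosts: 254


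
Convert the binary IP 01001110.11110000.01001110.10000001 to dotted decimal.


01001110 = 78
11110000 = 240
01001110 = 78
10000001 = 129
IP: 78.240.78.129


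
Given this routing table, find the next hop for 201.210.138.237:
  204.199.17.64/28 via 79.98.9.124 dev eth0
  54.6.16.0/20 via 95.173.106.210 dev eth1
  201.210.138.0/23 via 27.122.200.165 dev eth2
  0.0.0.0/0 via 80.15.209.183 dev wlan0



Longest prefix match for 201.210.138.237:
  /28 204.199.17.64: no
  /20 54.6.16.0: no
  /23 201.210.138.0: MATCH
  /0 0.0.0.0: MATCH
Selected: next-hop 27.122.200.165 via eth2 (matched /23)


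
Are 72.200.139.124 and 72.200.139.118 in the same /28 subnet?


Mask: 255.255.255.240
72.200.139.124 AND mask = 72.200.139.112
72.200.139.118 AND mask = 72.200.139.112
Yes, same subnet (72.200.139.112)


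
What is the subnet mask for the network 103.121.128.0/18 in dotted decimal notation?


/18 means 18 network bits, 14 host bits
Binary: 11111111111111111100000000000000
Mask: 255.255.192.0


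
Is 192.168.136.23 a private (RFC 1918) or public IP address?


RFC 1918 private ranges:
  10.0.0.0/8 (10.0.0.0 - 10.255.255.255)
  172.16.0.0/12 (172.16.0.0 - 172.31.255.255)
  192.168.0.0/16 (192.168.0.0 - 192.168.255.255)
Private (in 192.168.0.0/16)


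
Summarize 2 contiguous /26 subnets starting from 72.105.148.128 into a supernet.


Original prefix: /26
Number of subnets: 2 = 2^1
New prefix = 26 - 1 = 25
Supernet: 72.105.148.128/25


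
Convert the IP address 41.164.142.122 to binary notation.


41 = 00101001
164 = 10100100
142 = 10001110
122 = 01111010
Binary: 00101001.10100100.10001110.01111010


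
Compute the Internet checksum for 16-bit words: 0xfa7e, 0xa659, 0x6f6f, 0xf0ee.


Sum all words (with carry folding):
+ 0xfa7e = 0xfa7e
+ 0xa659 = 0xa0d8
+ 0x6f6f = 0x1048
+ 0xf0ee = 0x0137
One's complement: ~0x0137
Checksum = 0xfec8


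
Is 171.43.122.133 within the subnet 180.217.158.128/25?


Subnet network: 180.217.158.128
Test IP AND mask: 171.43.122.128
No, 171.43.122.133 is not in 180.217.158.128/25


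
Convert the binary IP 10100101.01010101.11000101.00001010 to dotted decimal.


10100101 = 165
01010101 = 85
11000101 = 197
00001010 = 10
IP: 165.85.197.10


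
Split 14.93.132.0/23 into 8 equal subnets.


New prefix = 23 + 3 = 26
Each subnet has 64 addresses
  14.93.132.0/26
  14.93.132.64/26
  14.93.132.128/26
  14.93.132.192/26
  14.93.133.0/26
  14.93.133.64/26
  14.93.133.128/26
  14.93.133.192/26
Subnets: 14.93.132.0/26, 14.93.132.64/26, 14.93.132.128/26, 14.93.132.192/26, 14.93.133.0/26, 14.93.133.64/26, 14.93.133.128/26, 14.93.133.192/26


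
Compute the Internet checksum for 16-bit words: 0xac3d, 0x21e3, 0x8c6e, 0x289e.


Sum all words (with carry folding):
+ 0xac3d = 0xac3d
+ 0x21e3 = 0xce20
+ 0x8c6e = 0x5a8f
+ 0x289e = 0x832d
One's complement: ~0x832d
Checksum = 0x7cd2


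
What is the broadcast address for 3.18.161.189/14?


Network: 3.16.0.0/14
Host bits = 18
Set all host bits to 1:
Broadcast: 3.19.255.255


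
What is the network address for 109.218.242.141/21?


IP:   01101101.11011010.11110010.10001101
Mask: 11111111.11111111.11111000.00000000
AND operation:
Net:  01101101.11011010.11110000.00000000
Network: 109.218.240.0/21


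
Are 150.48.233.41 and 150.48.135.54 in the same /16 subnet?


Mask: 255.255.0.0
150.48.233.41 AND mask = 150.48.0.0
150.48.135.54 AND mask = 150.48.0.0
Yes, same subnet (150.48.0.0)


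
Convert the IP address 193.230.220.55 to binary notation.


193 = 11000001
230 = 11100110
220 = 11011100
55 = 00110111
Binary: 11000001.11100110.11011100.00110111


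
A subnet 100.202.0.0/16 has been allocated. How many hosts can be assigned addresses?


Host bits = 32 - 16 = 16
Total addresses = 2^16 = 65536
Usable = total - 2 (network and broadcast)
Usable hosts: 65534


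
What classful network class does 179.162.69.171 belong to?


First octet: 179
Binary: 10110011
10xxxxxx -> Class B (128-191)
Class B, default mask 255.255.0.0 (/16)


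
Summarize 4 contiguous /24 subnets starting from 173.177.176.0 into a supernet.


Original prefix: /24
Number of subnets: 4 = 2^2
New prefix = 24 - 2 = 22
Supernet: 173.177.176.0/22


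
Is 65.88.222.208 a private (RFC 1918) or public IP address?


RFC 1918 private ranges:
  10.0.0.0/8 (10.0.0.0 - 10.255.255.255)
  172.16.0.0/12 (172.16.0.0 - 172.31.255.255)
  192.168.0.0/16 (192.168.0.0 - 192.168.255.255)
Public (not in any RFC 1918 range)


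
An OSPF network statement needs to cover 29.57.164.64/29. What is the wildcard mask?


Subnet mask: 255.255.255.248
Wildcard = 255.255.255.255 - subnet mask
255 - 255 = 0
255 - 255 = 0
255 - 255 = 0
255 - 248 = 7
Wildcard: 0.0.0.7


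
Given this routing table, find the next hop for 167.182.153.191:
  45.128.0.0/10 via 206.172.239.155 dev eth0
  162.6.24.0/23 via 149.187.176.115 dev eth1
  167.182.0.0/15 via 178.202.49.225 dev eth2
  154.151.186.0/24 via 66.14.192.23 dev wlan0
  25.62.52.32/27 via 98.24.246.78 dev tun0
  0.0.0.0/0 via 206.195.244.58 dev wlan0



Longest prefix match for 167.182.153.191:
  /10 45.128.0.0: no
  /23 162.6.24.0: no
  /15 167.182.0.0: MATCH
  /24 154.151.186.0: no
  /27 25.62.52.32: no
  /0 0.0.0.0: MATCH
Selected: next-hop 178.202.49.225 via eth2 (matched /15)
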